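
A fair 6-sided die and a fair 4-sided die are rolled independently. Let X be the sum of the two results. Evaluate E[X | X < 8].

46/9

P(X < 8) = 3/4.
Σ over the event: 2·1/24 + 3·1/12 + 4·1/8 + 5·1/6 + 6·1/6 + 7·1/6 = 23/6.
E[X | X < 8] = (23/6) / (3/4) = 46/9.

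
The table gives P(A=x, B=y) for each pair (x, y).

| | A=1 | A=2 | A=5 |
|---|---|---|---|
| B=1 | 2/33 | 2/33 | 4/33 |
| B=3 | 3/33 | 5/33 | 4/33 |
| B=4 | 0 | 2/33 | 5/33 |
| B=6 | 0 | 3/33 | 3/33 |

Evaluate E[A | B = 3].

P(B = 3) = 4/11.
Σ A·P over the event = 1·(3/33) + 2·(5/33) + 5·(4/33) = 1.
E[A | B = 3] = (1) / (4/11) = 11/4.

11/4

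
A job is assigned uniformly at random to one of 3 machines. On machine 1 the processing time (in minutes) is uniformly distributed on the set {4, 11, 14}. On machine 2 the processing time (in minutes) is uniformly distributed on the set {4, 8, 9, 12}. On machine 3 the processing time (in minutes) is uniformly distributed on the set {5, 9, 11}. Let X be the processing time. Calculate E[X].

E[X | machine 1] = (4+11+14)/3 = 29/3.
E[X | machine 2] = (4+8+9+12)/4 = 33/4.
E[X | machine 3] = (5+9+11)/3 = 25/3.
E[X] = (1/3)·(29/3) + (1/3)·(33/4) + (1/3)·(25/3) = 35/4.

35/4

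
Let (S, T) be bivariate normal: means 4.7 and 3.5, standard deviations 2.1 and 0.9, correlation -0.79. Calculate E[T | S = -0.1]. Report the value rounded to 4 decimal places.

E[T | S=x] = μ_T + ρ(σ_T/σ_S)(x − μ_S) for jointly normal variables.
E[T | S=-0.1] = 3.5 + (-0.79)·(0.9/2.1)·(-0.1 − (4.7)) = 3.5 + (-0.33857)·(-4.8) = 5.1251.

5.1251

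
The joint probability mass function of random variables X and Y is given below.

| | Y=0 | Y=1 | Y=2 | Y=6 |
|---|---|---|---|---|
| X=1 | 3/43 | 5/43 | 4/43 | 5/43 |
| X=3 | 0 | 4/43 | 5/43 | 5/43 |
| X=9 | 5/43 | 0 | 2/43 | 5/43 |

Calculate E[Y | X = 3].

P(X = 3) = 14/43.
Σ Y·P over the event = 1·(4/43) + 2·(5/43) + 6·(5/43) = 44/43.
E[Y | X = 3] = (44/43) / (14/43) = 22/7.

22/7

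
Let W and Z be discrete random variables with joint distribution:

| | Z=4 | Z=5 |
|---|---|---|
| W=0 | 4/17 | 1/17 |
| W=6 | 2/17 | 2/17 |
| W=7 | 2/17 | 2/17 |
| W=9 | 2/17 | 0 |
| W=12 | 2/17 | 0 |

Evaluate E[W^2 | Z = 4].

P(Z = 4) = 12/17.
Σ W^2·P over the event = 0·(4/17) + 36·(2/17) + 49·(2/17) + 81·(2/17) + 144·(2/17) = 620/17.
E[W^2 | Z = 4] = (620/17) / (12/17) = 155/3.

155/3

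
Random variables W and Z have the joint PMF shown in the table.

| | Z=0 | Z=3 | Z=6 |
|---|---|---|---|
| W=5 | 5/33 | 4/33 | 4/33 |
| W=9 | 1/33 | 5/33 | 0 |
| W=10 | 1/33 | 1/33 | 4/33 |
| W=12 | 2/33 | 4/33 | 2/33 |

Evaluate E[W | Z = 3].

P(Z = 3) = 14/33.
Summing W·P(W=x,Z=y) over the conditioning event gives 41/11.
E[W | Z = 3] = (41/11) / (14/33) = 123/14.

123/14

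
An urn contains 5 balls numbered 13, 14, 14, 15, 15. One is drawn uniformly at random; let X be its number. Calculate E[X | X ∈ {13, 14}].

P(X ∈ {13, 14}) = 3/5.
Σ over the event: 13·1/5 + 14·2/5 = 41/5.
E[X | X ∈ {13, 14}] = (41/5) / (3/5) = 41/3.

41/3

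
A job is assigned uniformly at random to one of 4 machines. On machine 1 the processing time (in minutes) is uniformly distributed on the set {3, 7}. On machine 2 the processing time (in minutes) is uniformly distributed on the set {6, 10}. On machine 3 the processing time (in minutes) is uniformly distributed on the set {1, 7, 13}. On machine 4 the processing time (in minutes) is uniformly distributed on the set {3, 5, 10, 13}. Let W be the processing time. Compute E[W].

111/16

E[W | machine 1] = (3+7)/2 = 5.
E[W | machine 2] = (6+10)/2 = 8.
E[W | machine 3] = (1+7+13)/3 = 7.
E[W | machine 4] = (3+5+10+13)/4 = 31/4.
E[W] = (1/4)·(5) + (1/4)·(8) + (1/4)·(7) + (1/4)·(31/4) = 111/16.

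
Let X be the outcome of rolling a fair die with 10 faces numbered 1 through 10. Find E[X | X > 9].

Given X > 9, X is equally likely to be any of {10}.
E[X | X > 9] = (10) / 1 = 10.

10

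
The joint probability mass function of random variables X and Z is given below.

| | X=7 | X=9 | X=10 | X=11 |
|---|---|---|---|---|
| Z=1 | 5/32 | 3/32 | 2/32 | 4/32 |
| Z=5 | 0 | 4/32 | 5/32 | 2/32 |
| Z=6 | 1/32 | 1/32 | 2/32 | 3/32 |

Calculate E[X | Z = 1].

9

P(Z = 1) = 7/16.
Summing X·P(X=x,Z=y) over the conditioning event gives 63/16.
E[X | Z = 1] = (63/16) / (7/16) = 9.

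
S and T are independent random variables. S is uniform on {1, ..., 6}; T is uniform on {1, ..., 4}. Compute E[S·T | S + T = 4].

10/3

P(S + T = 4) = 1/8.
Summing ST·P(x,y) over outcomes with S + T = 4 gives 5/12.
E[S·T | S + T = 4] = (5/12) / (1/8) = 10/3.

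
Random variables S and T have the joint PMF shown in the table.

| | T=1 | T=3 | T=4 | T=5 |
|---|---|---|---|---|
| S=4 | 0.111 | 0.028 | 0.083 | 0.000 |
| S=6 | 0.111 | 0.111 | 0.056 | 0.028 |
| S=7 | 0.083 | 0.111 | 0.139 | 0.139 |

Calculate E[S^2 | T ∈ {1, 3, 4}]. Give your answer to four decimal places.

35.8667

P(T ∈ {1, 3, 4}) = 0.833.
Summing S^2·P(S=x,T=y) over the conditioning event gives 29.877.
E[S^2 | T ∈ {1, 3, 4}] = (29.877) / (0.833) = 35.8667.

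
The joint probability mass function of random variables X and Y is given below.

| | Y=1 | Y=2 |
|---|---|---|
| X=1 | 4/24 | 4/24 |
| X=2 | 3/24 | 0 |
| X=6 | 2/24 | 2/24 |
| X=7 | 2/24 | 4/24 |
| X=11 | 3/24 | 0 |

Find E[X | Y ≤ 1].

P(Y ≤ 1) = 7/12.
Σ X·P over the event = 1·(4/24) + 2·(3/24) + 6·(2/24) + 7·(2/24) + 11·(3/24) = 23/8.
E[X | Y ≤ 1] = (23/8) / (7/12) = 69/14.

69/14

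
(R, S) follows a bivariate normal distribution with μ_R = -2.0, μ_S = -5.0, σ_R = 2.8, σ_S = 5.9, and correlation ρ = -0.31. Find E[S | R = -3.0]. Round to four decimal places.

For a bivariate normal, E[S | R=x] = μ_S + ρ·(σ_S/σ_R)·(x − μ_R).
E[S | R=-3.0] = -5.0 + (-0.31)·(5.9/2.8)·(-3.0 − (-2.0)) = -5.0 + (-0.65321)·(-1) = -4.3468.

-4.3468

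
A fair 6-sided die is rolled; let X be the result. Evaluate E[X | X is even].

4

Given X is even, X is equally likely to be any of {2, 4, 6}.
E[X | X is even] = (2 + 4 + 6) / 3 = 4.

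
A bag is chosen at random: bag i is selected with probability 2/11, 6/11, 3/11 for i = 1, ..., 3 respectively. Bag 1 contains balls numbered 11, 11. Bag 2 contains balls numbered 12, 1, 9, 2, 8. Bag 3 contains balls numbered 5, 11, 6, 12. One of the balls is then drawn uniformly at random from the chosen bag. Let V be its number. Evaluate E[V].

859/110

E[V | bag 1] = (11+11)/2 = 11.
E[V | bag 2] = (12+1+9+2+8)/5 = 32/5.
E[V | bag 3] = (5+11+6+12)/4 = 17/2.
By the law of total expectation,
E[V] = (2/11)·(11) + (6/11)·(32/5) + (3/11)·(17/2) = 859/110.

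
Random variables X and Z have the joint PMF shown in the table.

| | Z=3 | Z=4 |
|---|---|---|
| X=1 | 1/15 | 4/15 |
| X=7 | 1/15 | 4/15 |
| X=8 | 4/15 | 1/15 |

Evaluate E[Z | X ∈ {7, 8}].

7/2

P(X ∈ {7, 8}) = 2/3.
Σ Z·P over the event = 3·(1/15) + 4·(4/15) + 3·(4/15) + 4·(1/15) = 7/3.
E[Z | X ∈ {7, 8}] = (7/3) / (2/3) = 7/2.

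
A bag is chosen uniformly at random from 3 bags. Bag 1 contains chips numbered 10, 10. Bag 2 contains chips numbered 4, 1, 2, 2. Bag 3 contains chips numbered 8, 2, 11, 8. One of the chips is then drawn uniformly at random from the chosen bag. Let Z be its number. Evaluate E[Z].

13/2

E[Z | bag 1] = (10+10)/2 = 10.
E[Z | bag 2] = (4+1+2+2)/4 = 9/4.
E[Z | bag 3] = (8+2+11+8)/4 = 29/4.
E[Z] = (1/3)·(10) + (1/3)·(9/4) + (1/3)·(29/4) = 13/2.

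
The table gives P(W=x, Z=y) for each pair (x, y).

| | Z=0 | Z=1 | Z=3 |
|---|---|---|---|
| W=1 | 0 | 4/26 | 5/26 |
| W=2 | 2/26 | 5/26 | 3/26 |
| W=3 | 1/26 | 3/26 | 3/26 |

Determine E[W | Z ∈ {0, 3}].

27/14

P(Z ∈ {0, 3}) = 7/13.
Σ W·P over the event = 1·(5/26) + 2·(2/26) + 2·(3/26) + 3·(1/26) + 3·(3/26) = 27/26.
E[W | Z ∈ {0, 3}] = (27/26) / (7/13) = 27/14.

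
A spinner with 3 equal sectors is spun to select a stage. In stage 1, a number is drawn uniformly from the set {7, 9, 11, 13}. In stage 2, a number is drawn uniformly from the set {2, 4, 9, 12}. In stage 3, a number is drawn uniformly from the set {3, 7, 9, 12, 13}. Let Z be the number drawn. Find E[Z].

E[Z | stage 1] = (7+9+11+13)/4 = 10.
E[Z | stage 2] = (2+4+9+12)/4 = 27/4.
E[Z | stage 3] = (3+7+9+12+13)/5 = 44/5.
By the law of total expectation,
E[Z] = (1/3)·(10) + (1/3)·(27/4) + (1/3)·(44/5) = 511/60.

511/60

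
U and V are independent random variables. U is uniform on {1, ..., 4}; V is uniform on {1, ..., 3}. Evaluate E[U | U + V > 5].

Outcomes with U + V > 5: (3,3), (4,2), (4,3), each with probability 1/12.
E[U | U + V > 5] = (3 + 4 + 4) / 3 = 11/3.

11/3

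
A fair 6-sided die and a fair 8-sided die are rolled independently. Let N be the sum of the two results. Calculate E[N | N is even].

8

P(N is even) = 1/2.
Σ over the event: 2·1/48 + 4·1/16 + 6·5/48 + 8·1/8 + 10·5/48 + 12·1/16 + 14·1/48 = 4.
E[N | N is even] = (4) / (1/2) = 8.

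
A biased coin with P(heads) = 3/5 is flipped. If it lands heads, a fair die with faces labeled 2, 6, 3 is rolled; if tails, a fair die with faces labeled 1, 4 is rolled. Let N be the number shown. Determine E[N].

16/5

E[N | heads] = (2+6+3)/3 = 11/3.
E[N | tails] = (1+4)/2 = 5/2.
By the law of total expectation,
E[N] = (3/5)·(11/3) + (2/5)·(5/2) = 16/5.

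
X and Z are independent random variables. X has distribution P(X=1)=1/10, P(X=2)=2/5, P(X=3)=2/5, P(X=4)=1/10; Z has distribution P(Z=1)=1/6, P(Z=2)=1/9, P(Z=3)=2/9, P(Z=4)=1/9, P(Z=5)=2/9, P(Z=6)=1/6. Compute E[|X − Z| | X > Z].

61/41

P(X > Z) = 41/180.
Summing |X−Z|·P(x,y) over outcomes with X > Z gives 61/180.
E[|X − Z| | X > Z] = (61/180) / (41/180) = 61/41.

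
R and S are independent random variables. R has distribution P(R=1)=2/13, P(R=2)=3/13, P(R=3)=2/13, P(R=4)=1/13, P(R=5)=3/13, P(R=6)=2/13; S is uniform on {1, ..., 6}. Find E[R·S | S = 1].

45/13

P(S = 1) = 1/6.
Summing RS·P(x,y) over outcomes with S = 1 gives 15/26.
E[R·S | S = 1] = (15/26) / (1/6) = 45/13.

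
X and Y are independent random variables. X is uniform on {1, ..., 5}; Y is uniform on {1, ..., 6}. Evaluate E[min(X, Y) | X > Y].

Outcomes with X > Y: (2,1), (3,1), (3,2), (4,1), (4,2), (4,3), (5,1), (5,2), (5,3), (5,4), each with probability 1/30.
E[min(X, Y) | X > Y] = (1 + 1 + 2 + 1 + 2 + 3 + 1 + 2 + 3 + 4) / 10 = 2.

2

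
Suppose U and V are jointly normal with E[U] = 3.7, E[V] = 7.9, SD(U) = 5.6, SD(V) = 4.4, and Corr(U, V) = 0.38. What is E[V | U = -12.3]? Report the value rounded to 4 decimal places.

3.1229

For a bivariate normal, E[V | U=x] = μ_V + ρ·(σ_V/σ_U)·(x − μ_U).
E[V | U=-12.3] = 7.9 + (0.38)·(4.4/5.6)·(-12.3 − (3.7)) = 7.9 + (0.29857)·(-16) = 3.1229.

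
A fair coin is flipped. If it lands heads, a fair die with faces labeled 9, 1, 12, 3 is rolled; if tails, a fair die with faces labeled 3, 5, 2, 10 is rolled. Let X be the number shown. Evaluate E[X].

E[X | heads] = (9+1+12+3)/4 = 25/4.
E[X | tails] = (3+5+2+10)/4 = 5.
E[X] = (1/2)·(25/4) + (1/2)·(5) = 45/8.

45/8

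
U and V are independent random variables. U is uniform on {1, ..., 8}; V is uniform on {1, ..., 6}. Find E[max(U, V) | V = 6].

P(V = 6) = 1/6.
Summing max(U,V)·P(x,y) over outcomes with V = 6 gives 17/16.
E[max(U, V) | V = 6] = (17/16) / (1/6) = 51/8.

51/8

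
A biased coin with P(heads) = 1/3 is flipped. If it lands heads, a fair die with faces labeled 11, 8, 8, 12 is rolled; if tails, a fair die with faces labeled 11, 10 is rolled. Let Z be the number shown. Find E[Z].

41/4

E[Z | heads] = (11+8+8+12)/4 = 39/4.
E[Z | tails] = (11+10)/2 = 21/2.
E[Z] = (1/3)·(39/4) + (2/3)·(21/2) = 41/4.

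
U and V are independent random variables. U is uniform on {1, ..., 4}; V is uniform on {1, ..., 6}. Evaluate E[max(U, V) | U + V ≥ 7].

Outcomes with U + V ≥ 7: (1,6), (2,5), (2,6), (3,4), (3,5), (3,6), (4,3), (4,4), (4,5), (4,6), each with probability 1/24.
E[max(U, V) | U + V ≥ 7] = (6 + 5 + 6 + 4 + 5 + 6 + 4 + 4 + 5 + 6) / 10 = 51/10.

51/10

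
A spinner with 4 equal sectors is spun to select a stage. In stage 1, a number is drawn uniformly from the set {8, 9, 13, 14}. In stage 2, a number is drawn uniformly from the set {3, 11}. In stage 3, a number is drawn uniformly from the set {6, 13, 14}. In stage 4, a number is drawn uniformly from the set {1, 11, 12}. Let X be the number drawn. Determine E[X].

37/4

E[X | stage 1] = (8+9+13+14)/4 = 11.
E[X | stage 2] = (3+11)/2 = 7.
E[X | stage 3] = (6+13+14)/3 = 11.
E[X | stage 4] = (1+11+12)/3 = 8.
By the law of total expectation,
E[X] = (1/4)·(11) + (1/4)·(7) + (1/4)·(11) + (1/4)·(8) = 37/4.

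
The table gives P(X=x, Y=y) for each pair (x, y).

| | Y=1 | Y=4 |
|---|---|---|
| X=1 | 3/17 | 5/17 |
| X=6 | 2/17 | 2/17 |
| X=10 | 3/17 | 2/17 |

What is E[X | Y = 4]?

37/9

P(Y = 4) = 9/17.
Σ X·P over the event = 1·(5/17) + 6·(2/17) + 10·(2/17) = 37/17.
E[X | Y = 4] = (37/17) / (9/17) = 37/9.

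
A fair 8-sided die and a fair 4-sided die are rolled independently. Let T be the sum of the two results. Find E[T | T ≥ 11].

P(T ≥ 11) = 3/32.
Σ over the event: 11·1/16 + 12·1/32 = 17/16.
E[T | T ≥ 11] = (17/16) / (3/32) = 34/3.

34/3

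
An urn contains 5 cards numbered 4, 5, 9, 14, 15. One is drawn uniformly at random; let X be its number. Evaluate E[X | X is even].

P(X is even) = 2/5.
Σ over the event: 4·1/5 + 14·1/5 = 18/5.
E[X | X is even] = (18/5) / (2/5) = 9.

9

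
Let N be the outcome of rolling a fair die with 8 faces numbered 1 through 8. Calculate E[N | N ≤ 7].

4

Given N ≤ 7, N is equally likely to be any of {1, 2, 3, 4, 5, 6, 7}.
E[N | N ≤ 7] = (1 + 2 + 3 + 4 + 5 + 6 + 7) / 7 = 4.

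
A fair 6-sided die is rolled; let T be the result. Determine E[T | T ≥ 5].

11/2

Given T ≥ 5, T is equally likely to be any of {5, 6}.
E[T | T ≥ 5] = (5 + 6) / 2 = 11/2.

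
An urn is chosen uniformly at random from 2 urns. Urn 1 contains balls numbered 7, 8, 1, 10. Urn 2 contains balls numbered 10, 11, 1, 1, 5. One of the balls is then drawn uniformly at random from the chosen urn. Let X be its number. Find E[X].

121/20

E[X | urn 1] = (7+8+1+10)/4 = 13/2.
E[X | urn 2] = (10+11+1+1+5)/5 = 28/5.
E[X] = (1/2)·(13/2) + (1/2)·(28/5) = 121/20.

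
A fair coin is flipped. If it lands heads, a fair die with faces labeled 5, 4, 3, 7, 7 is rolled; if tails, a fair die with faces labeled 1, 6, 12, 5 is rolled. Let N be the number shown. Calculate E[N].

28/5

E[N | heads] = (5+4+3+7+7)/5 = 26/5.
E[N | tails] = (1+6+12+5)/4 = 6.
E[N] = (1/2)·(26/5) + (1/2)·(6) = 28/5.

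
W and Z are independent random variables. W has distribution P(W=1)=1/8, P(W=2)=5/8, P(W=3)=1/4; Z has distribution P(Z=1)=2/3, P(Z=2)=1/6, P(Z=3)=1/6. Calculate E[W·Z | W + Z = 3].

2

P(W + Z = 3) = 7/16.
Summing WZ·P(x,y) over outcomes with W + Z = 3 gives 7/8.
E[W·Z | W + Z = 3] = (7/8) / (7/16) = 2.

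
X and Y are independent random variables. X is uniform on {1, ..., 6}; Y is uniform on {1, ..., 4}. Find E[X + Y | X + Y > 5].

52/7

P(X + Y > 5) = 7/12.
Summing (X+Y)·P(x,y) over outcomes with X + Y > 5 gives 13/3.
E[X + Y | X + Y > 5] = (13/3) / (7/12) = 52/7.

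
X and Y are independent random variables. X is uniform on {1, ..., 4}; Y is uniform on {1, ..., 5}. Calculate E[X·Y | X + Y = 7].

Outcomes with X + Y = 7: (2,5), (3,4), (4,3), each with probability 1/20.
E[X·Y | X + Y = 7] = (10 + 12 + 12) / 3 = 34/3.

34/3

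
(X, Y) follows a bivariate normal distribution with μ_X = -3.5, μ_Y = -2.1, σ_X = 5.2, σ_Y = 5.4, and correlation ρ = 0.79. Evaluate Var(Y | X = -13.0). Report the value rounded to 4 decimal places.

The conditional variance in a bivariate normal is σ_Y²(1 − ρ²), independent of x.
Var(Y | X=-13.0) = (5.4)²·(1 − (0.79)²) = 29.16·0.3759 = 10.9612.

10.9612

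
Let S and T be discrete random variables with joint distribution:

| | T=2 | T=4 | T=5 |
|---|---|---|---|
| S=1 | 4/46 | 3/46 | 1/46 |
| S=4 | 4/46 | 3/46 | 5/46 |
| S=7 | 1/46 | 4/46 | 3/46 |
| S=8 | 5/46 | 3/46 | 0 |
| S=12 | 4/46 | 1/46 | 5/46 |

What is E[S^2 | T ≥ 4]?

1531/28

P(T ≥ 4) = 14/23.
Summing S^2·P(S=x,T=y) over the conditioning event gives 1531/46.
E[S^2 | T ≥ 4] = (1531/46) / (14/23) = 1531/28.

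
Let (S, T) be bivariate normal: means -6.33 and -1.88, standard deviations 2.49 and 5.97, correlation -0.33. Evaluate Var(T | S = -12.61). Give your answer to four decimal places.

Var(T | S=x) = (1 − ρ²)·σ_T².
Var(T | S=-12.61) = (5.97)²·(1 − (-0.33)²) = 35.6409·0.8911 = 31.7596.

31.7596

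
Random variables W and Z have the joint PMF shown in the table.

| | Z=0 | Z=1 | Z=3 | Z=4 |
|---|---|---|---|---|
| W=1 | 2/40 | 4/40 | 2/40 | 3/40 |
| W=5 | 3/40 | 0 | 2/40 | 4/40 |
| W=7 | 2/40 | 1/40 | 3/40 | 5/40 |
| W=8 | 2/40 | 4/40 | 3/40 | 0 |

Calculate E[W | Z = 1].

P(Z = 1) = 9/40.
Summing W·P(W=x,Z=y) over the conditioning event gives 43/40.
E[W | Z = 1] = (43/40) / (9/40) = 43/9.

43/9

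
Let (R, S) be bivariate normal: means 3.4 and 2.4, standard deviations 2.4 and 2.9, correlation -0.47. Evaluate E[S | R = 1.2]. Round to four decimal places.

E[S | R=x] = μ_S + ρ(σ_S/σ_R)(x − μ_R) for jointly normal variables.
E[S | R=1.2] = 2.4 + (-0.47)·(2.9/2.4)·(1.2 − (3.4)) = 2.4 + (-0.56792)·(-2.2) = 3.6494.

3.6494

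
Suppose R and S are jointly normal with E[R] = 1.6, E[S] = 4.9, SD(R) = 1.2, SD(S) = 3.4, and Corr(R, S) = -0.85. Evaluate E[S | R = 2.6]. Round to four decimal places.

The regression of S on R has slope ρ·σ_S/σ_R and passes through (μ_R, μ_S).
E[S | R=2.6] = 4.9 + (-0.85)·(3.4/1.2)·(2.6 − (1.6)) = 4.9 + (-2.4083)·(1) = 2.4917.

2.4917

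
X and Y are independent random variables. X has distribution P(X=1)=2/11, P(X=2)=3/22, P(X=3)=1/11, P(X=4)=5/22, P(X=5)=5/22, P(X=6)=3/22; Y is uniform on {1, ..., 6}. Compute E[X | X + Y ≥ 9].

P(X + Y ≥ 9) = 13/44.
Summing X·P(x,y) over outcomes with X + Y ≥ 9 gives 193/132.
E[X | X + Y ≥ 9] = (193/132) / (13/44) = 193/39.

193/39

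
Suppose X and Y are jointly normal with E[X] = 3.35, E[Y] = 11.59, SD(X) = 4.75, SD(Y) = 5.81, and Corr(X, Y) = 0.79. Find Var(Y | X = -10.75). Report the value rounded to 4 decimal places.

The conditional variance in a bivariate normal is σ_Y²(1 − ρ²), independent of x.
Var(Y | X=-10.75) = (5.81)²·(1 − (0.79)²) = 33.7561·0.3759 = 12.6889.

12.6889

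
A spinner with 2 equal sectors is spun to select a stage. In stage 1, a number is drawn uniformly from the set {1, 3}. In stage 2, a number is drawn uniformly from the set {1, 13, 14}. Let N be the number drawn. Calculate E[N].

E[N | stage 1] = (1+3)/2 = 2.
E[N | stage 2] = (1+13+14)/3 = 28/3.
By the law of total expectation,
E[N] = (1/2)·(2) + (1/2)·(28/3) = 17/3.

17/3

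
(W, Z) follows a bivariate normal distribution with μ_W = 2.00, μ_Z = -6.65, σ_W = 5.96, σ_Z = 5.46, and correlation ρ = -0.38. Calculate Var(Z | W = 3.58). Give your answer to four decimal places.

For a bivariate normal, Var(Z | W=x) = σ_Z²(1 − ρ²).
Var(Z | W=3.58) = (5.46)²·(1 − (-0.38)²) = 29.8116·0.8556 = 25.5068.

25.5068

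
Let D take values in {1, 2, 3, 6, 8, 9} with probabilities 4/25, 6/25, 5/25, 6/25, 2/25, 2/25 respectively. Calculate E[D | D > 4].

7

P(D > 4) = 2/5.
Σ over the event: 6·6/25 + 8·2/25 + 9·2/25 = 14/5.
E[D | D > 4] = (14/5) / (2/5) = 7.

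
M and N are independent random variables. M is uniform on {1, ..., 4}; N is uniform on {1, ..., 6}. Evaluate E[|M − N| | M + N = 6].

P(M + N = 6) = 1/6.
Summing |M−N|·P(x,y) over outcomes with M + N = 6 gives 1/3.
E[|M − N| | M + N = 6] = (1/3) / (1/6) = 2.

2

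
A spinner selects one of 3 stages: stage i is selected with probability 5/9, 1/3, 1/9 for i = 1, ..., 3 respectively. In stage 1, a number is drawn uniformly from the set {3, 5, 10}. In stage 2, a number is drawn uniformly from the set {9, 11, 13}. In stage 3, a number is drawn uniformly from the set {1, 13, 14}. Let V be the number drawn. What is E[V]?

217/27

E[V | stage 1] = (3+5+10)/3 = 6.
E[V | stage 2] = (9+11+13)/3 = 11.
E[V | stage 3] = (1+13+14)/3 = 28/3.
By the law of total expectation,
E[V] = (5/9)·(6) + (1/3)·(11) + (1/9)·(28/3) = 217/27.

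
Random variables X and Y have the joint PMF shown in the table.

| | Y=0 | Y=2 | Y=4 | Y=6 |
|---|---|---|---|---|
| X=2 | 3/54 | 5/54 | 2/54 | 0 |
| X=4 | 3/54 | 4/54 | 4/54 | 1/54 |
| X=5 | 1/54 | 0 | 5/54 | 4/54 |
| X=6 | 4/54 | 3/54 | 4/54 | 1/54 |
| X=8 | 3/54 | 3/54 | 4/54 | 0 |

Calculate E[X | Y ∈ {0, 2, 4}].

5

P(Y ∈ {0, 2, 4}) = 8/9.
Summing X·P(X=x,Y=y) over the conditioning event gives 40/9.
E[X | Y ∈ {0, 2, 4}] = (40/9) / (8/9) = 5.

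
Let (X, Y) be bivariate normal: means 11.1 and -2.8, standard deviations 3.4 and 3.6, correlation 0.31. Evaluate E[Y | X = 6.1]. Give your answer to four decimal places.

-4.4412

The regression of Y on X has slope ρ·σ_Y/σ_X and passes through (μ_X, μ_Y).
E[Y | X=6.1] = -2.8 + (0.31)·(3.6/3.4)·(6.1 − (11.1)) = -2.8 + (0.32824)·(-5) = -4.4412.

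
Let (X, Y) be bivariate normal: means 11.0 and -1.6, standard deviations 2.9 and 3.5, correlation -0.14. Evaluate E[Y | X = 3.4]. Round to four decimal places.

E[Y | X=x] = μ_Y + ρ(σ_Y/σ_X)(x − μ_X) for jointly normal variables.
E[Y | X=3.4] = -1.6 + (-0.14)·(3.5/2.9)·(3.4 − (11.0)) = -1.6 + (-0.168966)·(-7.6) = -0.3159.

-0.3159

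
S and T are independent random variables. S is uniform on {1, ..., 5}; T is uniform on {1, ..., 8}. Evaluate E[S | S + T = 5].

Outcomes with S + T = 5: (1,4), (2,3), (3,2), (4,1), each with probability 1/40.
E[S | S + T = 5] = (1 + 2 + 3 + 4) / 4 = 5/2.

5/2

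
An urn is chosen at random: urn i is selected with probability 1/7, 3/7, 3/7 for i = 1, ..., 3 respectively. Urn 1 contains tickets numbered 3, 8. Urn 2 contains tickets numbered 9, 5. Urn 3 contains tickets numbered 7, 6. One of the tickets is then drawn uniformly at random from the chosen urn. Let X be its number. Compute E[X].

46/7

E[X | urn 1] = (3+8)/2 = 11/2.
E[X | urn 2] = (9+5)/2 = 7.
E[X | urn 3] = (7+6)/2 = 13/2.
By the law of total expectation,
E[X] = (1/7)·(11/2) + (3/7)·(7) + (3/7)·(13/2) = 46/7.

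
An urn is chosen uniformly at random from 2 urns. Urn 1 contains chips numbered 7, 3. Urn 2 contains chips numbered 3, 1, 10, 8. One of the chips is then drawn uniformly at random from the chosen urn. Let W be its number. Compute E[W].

E[W | urn 1] = (7+3)/2 = 5.
E[W | urn 2] = (3+1+10+8)/4 = 11/2.
By the law of total expectation,
E[W] = (1/2)·(5) + (1/2)·(11/2) = 21/4.

21/4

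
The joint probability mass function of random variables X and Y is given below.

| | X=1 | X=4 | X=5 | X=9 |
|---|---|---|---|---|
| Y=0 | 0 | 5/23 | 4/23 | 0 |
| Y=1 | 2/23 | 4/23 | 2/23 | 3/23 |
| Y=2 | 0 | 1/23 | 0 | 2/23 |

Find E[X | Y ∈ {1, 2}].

P(Y ∈ {1, 2}) = 14/23.
Σ X·P over the event = 1·(2/23) + 4·(4/23) + 4·(1/23) + 5·(2/23) + 9·(3/23) + 9·(2/23) = 77/23.
E[X | Y ∈ {1, 2}] = (77/23) / (14/23) = 11/2.

11/2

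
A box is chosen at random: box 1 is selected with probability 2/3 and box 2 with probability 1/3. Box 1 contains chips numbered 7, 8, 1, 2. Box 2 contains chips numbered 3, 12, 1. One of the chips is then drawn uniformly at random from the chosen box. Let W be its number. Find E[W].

43/9

E[W | box 1] = (7+8+1+2)/4 = 9/2.
E[W | box 2] = (3+12+1)/3 = 16/3.
E[W] = (2/3)·(9/2) + (1/3)·(16/3) = 43/9.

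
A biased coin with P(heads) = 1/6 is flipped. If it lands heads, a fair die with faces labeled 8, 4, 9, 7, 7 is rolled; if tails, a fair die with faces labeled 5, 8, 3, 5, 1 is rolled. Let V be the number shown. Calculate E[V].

29/6

E[V | heads] = (8+4+9+7+7)/5 = 7.
E[V | tails] = (5+8+3+5+1)/5 = 22/5.
E[V] = (1/6)·(7) + (5/6)·(22/5) = 29/6.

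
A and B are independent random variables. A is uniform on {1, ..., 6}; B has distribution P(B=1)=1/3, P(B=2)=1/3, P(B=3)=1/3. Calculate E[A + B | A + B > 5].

64/9

P(A + B > 5) = 1/2.
Summing (A+B)·P(x,y) over outcomes with A + B > 5 gives 32/9.
E[A + B | A + B > 5] = (32/9) / (1/2) = 64/9.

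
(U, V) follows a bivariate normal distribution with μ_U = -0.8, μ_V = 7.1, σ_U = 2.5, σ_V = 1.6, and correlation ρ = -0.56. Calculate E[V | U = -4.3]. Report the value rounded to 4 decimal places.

E[V | U=x] = μ_V + ρ(σ_V/σ_U)(x − μ_U) for jointly normal variables.
E[V | U=-4.3] = 7.1 + (-0.56)·(1.6/2.5)·(-4.3 − (-0.8)) = 7.1 + (-0.3584)·(-3.5) = 8.3544.

8.3544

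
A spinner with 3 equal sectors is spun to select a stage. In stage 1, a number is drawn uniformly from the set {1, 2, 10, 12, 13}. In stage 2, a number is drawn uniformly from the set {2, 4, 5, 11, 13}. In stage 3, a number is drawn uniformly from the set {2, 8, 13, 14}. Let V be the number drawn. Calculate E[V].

E[V | stage 1] = (1+2+10+12+13)/5 = 38/5.
E[V | stage 2] = (2+4+5+11+13)/5 = 7.
E[V | stage 3] = (2+8+13+14)/4 = 37/4.
E[V] = (1/3)·(38/5) + (1/3)·(7) + (1/3)·(37/4) = 159/20.

159/20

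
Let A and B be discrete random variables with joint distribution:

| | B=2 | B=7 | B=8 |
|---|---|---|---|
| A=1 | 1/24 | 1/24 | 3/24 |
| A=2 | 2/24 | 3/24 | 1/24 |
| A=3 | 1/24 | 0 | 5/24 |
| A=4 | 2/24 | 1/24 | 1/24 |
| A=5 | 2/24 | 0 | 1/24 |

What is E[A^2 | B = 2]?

25/2

P(B = 2) = 1/3.
Σ A^2·P over the event = 1·(1/24) + 4·(2/24) + 9·(1/24) + 16·(2/24) + 25·(2/24) = 25/6.
E[A^2 | B = 2] = (25/6) / (1/3) = 25/2.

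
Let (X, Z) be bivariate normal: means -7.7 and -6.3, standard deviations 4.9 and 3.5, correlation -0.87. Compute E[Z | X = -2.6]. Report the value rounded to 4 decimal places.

-9.4693

For a bivariate normal, E[Z | X=x] = μ_Z + ρ·(σ_Z/σ_X)·(x − μ_X).
E[Z | X=-2.6] = -6.3 + (-0.87)·(3.5/4.9)·(-2.6 − (-7.7)) = -6.3 + (-0.62143)·(5.1) = -9.4693.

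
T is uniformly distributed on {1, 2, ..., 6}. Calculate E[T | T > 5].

6

Given T > 5, T is equally likely to be any of {6}.
E[T | T > 5] = (6) / 1 = 6.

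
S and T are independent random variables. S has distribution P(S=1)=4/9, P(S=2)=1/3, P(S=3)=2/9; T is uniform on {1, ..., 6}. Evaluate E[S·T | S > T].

24/7

P(S > T) = 7/54.
Summing ST·P(x,y) over outcomes with S > T gives 4/9.
E[S·T | S > T] = (4/9) / (7/54) = 24/7.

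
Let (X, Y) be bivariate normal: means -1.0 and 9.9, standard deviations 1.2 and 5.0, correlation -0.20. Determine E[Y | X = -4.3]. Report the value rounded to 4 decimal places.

12.6500

For a bivariate normal, E[Y | X=x] = μ_Y + ρ·(σ_Y/σ_X)·(x − μ_X).
E[Y | X=-4.3] = 9.9 + (-0.20)·(5.0/1.2)·(-4.3 − (-1.0)) = 9.9 + (-0.83333)·(-3.3) = 12.6500.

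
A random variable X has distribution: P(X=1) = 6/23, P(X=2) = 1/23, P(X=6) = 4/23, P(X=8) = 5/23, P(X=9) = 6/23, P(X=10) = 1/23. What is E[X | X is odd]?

5

P(X is odd) = 12/23.
Σ over the event: 1·6/23 + 9·6/23 = 60/23.
E[X | X is odd] = (60/23) / (12/23) = 5.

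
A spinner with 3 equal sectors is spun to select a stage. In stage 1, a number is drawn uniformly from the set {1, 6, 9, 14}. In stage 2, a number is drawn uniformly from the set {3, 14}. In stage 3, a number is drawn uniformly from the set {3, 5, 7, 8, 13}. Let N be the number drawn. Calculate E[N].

E[N | stage 1] = (1+6+9+14)/4 = 15/2.
E[N | stage 2] = (3+14)/2 = 17/2.
E[N | stage 3] = (3+5+7+8+13)/5 = 36/5.
By the law of total expectation,
E[N] = (1/3)·(15/2) + (1/3)·(17/2) + (1/3)·(36/5) = 116/15.

116/15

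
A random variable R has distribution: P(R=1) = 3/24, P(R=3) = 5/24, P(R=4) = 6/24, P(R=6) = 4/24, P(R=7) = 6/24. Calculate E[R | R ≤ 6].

P(R ≤ 6) = 3/4.
Σ over the event: 1·1/8 + 3·5/24 + 4·1/4 + 6·1/6 = 11/4.
E[R | R ≤ 6] = (11/4) / (3/4) = 11/3.

11/3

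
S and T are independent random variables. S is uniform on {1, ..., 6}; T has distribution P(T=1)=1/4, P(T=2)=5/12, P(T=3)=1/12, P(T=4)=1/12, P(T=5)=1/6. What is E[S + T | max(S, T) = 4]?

P(max(S, T) = 4) = 13/72.
Summing (S+T)·P(x,y) over outcomes with max(S, T) = 4 gives 13/12.
E[S + T | max(S, T) = 4] = (13/12) / (13/72) = 6.

6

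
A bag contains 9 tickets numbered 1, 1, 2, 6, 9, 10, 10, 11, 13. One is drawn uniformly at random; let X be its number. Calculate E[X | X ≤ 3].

4/3

P(X ≤ 3) = 1/3.
Σ over the event: 1·2/9 + 2·1/9 = 4/9.
E[X | X ≤ 3] = (4/9) / (1/3) = 4/3.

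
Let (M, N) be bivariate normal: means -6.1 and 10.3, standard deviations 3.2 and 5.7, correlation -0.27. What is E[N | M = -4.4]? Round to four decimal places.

For a bivariate normal, E[N | M=x] = μ_N + ρ·(σ_N/σ_M)·(x − μ_M).
E[N | M=-4.4] = 10.3 + (-0.27)·(5.7/3.2)·(-4.4 − (-6.1)) = 10.3 + (-0.48094)·(1.7) = 9.4824.

9.4824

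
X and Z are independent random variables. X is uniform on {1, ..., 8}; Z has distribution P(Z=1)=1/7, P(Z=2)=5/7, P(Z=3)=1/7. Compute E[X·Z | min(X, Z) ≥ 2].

P(min(X, Z) ≥ 2) = 3/4.
Summing XZ·P(x,y) over outcomes with min(X, Z) ≥ 2 gives 65/8.
E[X·Z | min(X, Z) ≥ 2] = (65/8) / (3/4) = 65/6.

65/6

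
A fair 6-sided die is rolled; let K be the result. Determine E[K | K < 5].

Given K < 5, K is equally likely to be any of {1, 2, 3, 4}.
E[K | K < 5] = (1 + 2 + 3 + 4) / 4 = 5/2.

5/2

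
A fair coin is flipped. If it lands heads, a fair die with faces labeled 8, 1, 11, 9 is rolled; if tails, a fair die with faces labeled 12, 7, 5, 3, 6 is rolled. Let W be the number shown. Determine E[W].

E[W | heads] = (8+1+11+9)/4 = 29/4.
E[W | tails] = (12+7+5+3+6)/5 = 33/5.
By the law of total expectation,
E[W] = (1/2)·(29/4) + (1/2)·(33/5) = 277/40.

277/40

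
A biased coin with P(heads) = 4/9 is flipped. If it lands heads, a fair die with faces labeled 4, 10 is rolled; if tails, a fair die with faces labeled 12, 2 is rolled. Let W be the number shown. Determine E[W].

E[W | heads] = (4+10)/2 = 7.
E[W | tails] = (12+2)/2 = 7.
E[W] = (4/9)·(7) + (5/9)·(7) = 7.

7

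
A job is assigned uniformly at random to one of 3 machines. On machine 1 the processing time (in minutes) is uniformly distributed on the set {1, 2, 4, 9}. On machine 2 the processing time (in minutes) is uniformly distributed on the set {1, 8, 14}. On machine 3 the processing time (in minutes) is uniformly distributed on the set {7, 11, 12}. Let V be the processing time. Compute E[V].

65/9

E[V | machine 1] = (1+2+4+9)/4 = 4.
E[V | machine 2] = (1+8+14)/3 = 23/3.
E[V | machine 3] = (7+11+12)/3 = 10.
By the law of total expectation,
E[V] = (1/3)·(4) + (1/3)·(23/3) + (1/3)·(10) = 65/9.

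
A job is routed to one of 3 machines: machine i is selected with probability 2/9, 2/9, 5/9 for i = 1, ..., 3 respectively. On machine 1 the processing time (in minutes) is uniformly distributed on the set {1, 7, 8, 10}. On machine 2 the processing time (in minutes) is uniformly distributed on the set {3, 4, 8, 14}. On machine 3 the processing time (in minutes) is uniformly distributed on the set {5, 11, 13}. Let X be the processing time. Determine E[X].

455/54

E[X | machine 1] = (1+7+8+10)/4 = 13/2.
E[X | machine 2] = (3+4+8+14)/4 = 29/4.
E[X | machine 3] = (5+11+13)/3 = 29/3.
E[X] = (2/9)·(13/2) + (2/9)·(29/4) + (5/9)·(29/3) = 455/54.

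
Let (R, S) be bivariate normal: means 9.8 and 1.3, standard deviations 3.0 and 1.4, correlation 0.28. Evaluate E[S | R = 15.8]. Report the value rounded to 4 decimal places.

E[S | R=x] = μ_S + ρ(σ_S/σ_R)(x − μ_R) for jointly normal variables.
E[S | R=15.8] = 1.3 + (0.28)·(1.4/3.0)·(15.8 − (9.8)) = 1.3 + (0.13067)·(6) = 2.0840.

2.0840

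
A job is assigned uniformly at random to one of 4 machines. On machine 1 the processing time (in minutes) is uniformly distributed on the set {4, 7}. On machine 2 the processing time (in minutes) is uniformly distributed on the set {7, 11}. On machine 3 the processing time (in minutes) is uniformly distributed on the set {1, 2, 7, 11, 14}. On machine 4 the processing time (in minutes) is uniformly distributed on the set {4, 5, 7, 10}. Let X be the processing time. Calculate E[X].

E[X | machine 1] = (4+7)/2 = 11/2.
E[X | machine 2] = (7+11)/2 = 9.
E[X | machine 3] = (1+2+7+11+14)/5 = 7.
E[X | machine 4] = (4+5+7+10)/4 = 13/2.
E[X] = (1/4)·(11/2) + (1/4)·(9) + (1/4)·(7) + (1/4)·(13/2) = 7.

7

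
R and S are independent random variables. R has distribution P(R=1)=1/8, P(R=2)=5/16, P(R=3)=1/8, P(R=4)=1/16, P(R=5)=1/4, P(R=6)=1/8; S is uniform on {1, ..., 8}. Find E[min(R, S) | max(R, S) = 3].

24/13

P(max(R, S) = 3) = 13/128.
Summing min(R,S)·P(x,y) over outcomes with max(R, S) = 3 gives 3/16.
E[min(R, S) | max(R, S) = 3] = (3/16) / (13/128) = 24/13.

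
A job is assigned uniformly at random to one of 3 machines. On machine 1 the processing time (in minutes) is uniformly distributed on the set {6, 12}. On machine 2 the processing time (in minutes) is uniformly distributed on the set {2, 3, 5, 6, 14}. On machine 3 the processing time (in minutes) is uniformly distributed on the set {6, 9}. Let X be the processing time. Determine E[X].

15/2

E[X | machine 1] = (6+12)/2 = 9.
E[X | machine 2] = (2+3+5+6+14)/5 = 6.
E[X | machine 3] = (6+9)/2 = 15/2.
E[X] = (1/3)·(9) + (1/3)·(6) + (1/3)·(15/2) = 15/2.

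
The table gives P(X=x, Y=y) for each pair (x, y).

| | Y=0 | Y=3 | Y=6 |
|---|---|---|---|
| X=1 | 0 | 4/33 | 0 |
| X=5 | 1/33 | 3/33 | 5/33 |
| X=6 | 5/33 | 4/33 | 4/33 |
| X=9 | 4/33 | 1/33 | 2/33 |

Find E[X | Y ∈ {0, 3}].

123/22

P(Y ∈ {0, 3}) = 2/3.
Σ X·P over the event = 1·(4/33) + 5·(1/33) + 5·(3/33) + 6·(5/33) + 6·(4/33) + 9·(4/33) + 9·(1/33) = 41/11.
E[X | Y ∈ {0, 3}] = (41/11) / (2/3) = 123/22.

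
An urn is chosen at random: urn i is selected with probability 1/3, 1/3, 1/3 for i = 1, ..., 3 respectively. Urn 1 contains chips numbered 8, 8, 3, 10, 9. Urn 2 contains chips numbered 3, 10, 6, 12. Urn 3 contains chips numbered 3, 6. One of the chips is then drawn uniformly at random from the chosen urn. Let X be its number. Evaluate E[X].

E[X | urn 1] = (8+8+3+10+9)/5 = 38/5.
E[X | urn 2] = (3+10+6+12)/4 = 31/4.
E[X | urn 3] = (3+6)/2 = 9/2.
E[X] = (1/3)·(38/5) + (1/3)·(31/4) + (1/3)·(9/2) = 397/60.

397/60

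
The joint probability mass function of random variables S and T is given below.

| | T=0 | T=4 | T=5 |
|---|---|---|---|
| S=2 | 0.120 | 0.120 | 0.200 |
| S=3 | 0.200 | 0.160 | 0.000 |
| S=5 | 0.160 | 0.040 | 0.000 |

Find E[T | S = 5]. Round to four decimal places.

P(S = 5) = 0.200.
Σ T·P over the event = 0·(0.160) + 4·(0.040) = 0.160.
E[T | S = 5] = (0.160) / (0.200) = 0.8000.

0.8000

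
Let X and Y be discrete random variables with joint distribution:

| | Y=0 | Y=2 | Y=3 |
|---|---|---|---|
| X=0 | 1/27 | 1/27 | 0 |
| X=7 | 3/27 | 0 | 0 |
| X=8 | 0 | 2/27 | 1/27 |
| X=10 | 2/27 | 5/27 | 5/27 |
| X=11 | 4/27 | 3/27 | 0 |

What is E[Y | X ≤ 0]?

P(X ≤ 0) = 2/27.
Summing Y·P(X=x,Y=y) over the conditioning event gives 2/27.
E[Y | X ≤ 0] = (2/27) / (2/27) = 1.

1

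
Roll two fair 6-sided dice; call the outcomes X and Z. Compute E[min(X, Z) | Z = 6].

7/2

Outcomes with Z = 6: (1,6), (2,6), (3,6), (4,6), (5,6), (6,6), each with probability 1/36.
E[min(X, Z) | Z = 6] = (1 + 2 + 3 + 4 + 5 + 6) / 6 = 7/2.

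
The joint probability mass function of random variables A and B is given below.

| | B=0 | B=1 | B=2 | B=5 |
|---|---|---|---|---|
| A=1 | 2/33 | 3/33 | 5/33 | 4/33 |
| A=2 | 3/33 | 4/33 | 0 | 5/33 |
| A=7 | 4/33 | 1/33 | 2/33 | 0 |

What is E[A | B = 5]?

14/9

P(B = 5) = 3/11.
Summing A·P(A=x,B=y) over the conditioning event gives 14/33.
E[A | B = 5] = (14/33) / (3/11) = 14/9.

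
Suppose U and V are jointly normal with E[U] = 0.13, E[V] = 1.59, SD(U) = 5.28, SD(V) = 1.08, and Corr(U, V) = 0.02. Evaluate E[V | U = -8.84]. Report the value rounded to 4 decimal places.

E[V | U=x] = μ_V + ρ(σ_V/σ_U)(x − μ_U) for jointly normal variables.
E[V | U=-8.84] = 1.59 + (0.02)·(1.08/5.28)·(-8.84 − (0.13)) = 1.59 + (0.0040909)·(-8.97) = 1.5533.

1.5533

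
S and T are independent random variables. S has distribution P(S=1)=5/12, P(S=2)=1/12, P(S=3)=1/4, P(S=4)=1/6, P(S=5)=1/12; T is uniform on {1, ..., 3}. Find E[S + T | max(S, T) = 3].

P(max(S, T) = 3) = 5/12.
Summing (S+T)·P(x,y) over outcomes with max(S, T) = 3 gives 35/18.
E[S + T | max(S, T) = 3] = (35/18) / (5/12) = 14/3.

14/3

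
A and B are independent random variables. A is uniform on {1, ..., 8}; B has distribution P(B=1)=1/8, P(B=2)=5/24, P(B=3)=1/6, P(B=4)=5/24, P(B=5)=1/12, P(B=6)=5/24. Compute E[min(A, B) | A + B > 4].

P(A + B > 4) = 169/192.
Summing min(A,B)·P(x,y) over outcomes with A + B > 4 gives 85/32.
E[min(A, B) | A + B > 4] = (85/32) / (169/192) = 510/169.

510/169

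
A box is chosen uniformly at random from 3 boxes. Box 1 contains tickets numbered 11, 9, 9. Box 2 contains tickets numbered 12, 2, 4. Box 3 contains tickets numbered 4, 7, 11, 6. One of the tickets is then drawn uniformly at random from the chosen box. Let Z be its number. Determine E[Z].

E[Z | box 1] = (11+9+9)/3 = 29/3.
E[Z | box 2] = (12+2+4)/3 = 6.
E[Z | box 3] = (4+7+11+6)/4 = 7.
E[Z] = (1/3)·(29/3) + (1/3)·(6) + (1/3)·(7) = 68/9.

68/9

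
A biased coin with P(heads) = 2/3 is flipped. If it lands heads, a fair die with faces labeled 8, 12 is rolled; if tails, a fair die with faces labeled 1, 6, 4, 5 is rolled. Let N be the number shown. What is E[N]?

E[N | heads] = (8+12)/2 = 10.
E[N | tails] = (1+6+4+5)/4 = 4.
By the law of total expectation,
E[N] = (2/3)·(10) + (1/3)·(4) = 8.

8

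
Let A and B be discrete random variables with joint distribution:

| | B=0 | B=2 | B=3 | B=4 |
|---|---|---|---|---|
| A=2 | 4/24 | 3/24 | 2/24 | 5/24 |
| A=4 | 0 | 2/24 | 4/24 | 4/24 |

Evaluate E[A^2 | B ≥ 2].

10

P(B ≥ 2) = 5/6.
Σ A^2·P over the event = 4·(3/24) + 4·(2/24) + 4·(5/24) + 16·(2/24) + 16·(4/24) + 16·(4/24) = 25/3.
E[A^2 | B ≥ 2] = (25/3) / (5/6) = 10.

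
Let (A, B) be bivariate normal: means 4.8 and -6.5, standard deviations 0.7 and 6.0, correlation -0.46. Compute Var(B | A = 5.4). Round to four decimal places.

For a bivariate normal, Var(B | A=x) = σ_B²(1 − ρ²).
Var(B | A=5.4) = (6.0)²·(1 − (-0.46)²) = 36·0.7884 = 28.3824.

28.3824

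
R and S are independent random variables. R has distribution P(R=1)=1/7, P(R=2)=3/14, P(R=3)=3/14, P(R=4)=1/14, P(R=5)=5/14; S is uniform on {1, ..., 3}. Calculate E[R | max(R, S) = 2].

7/4

P(max(R, S) = 2) = 4/21.
Summing R·P(x,y) over outcomes with max(R, S) = 2 gives 1/3.
E[R | max(R, S) = 2] = (1/3) / (4/21) = 7/4.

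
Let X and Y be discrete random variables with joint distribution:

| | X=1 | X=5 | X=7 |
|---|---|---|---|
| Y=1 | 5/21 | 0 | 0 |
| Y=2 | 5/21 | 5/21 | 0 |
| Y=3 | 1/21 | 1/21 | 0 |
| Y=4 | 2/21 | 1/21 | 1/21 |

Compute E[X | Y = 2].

P(Y = 2) = 10/21.
Σ X·P over the event = 1·(5/21) + 5·(5/21) = 10/7.
E[X | Y = 2] = (10/7) / (10/21) = 3.

3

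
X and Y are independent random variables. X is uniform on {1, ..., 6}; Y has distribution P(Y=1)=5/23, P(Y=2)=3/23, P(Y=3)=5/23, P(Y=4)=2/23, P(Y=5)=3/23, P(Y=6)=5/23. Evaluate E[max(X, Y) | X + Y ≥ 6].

P(X + Y ≥ 6) = 97/138.
Summing max(X,Y)·P(x,y) over outcomes with X + Y ≥ 6 gives 509/138.
E[max(X, Y) | X + Y ≥ 6] = (509/138) / (97/138) = 509/97.

509/97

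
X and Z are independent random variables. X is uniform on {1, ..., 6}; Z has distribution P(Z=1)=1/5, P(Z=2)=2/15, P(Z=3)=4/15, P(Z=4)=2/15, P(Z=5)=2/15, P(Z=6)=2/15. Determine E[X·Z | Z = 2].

7

P(Z = 2) = 2/15.
Summing XZ·P(x,y) over outcomes with Z = 2 gives 14/15.
E[X·Z | Z = 2] = (14/15) / (2/15) = 7.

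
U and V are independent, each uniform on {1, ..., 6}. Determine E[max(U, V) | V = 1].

7/2

Outcomes with V = 1: (1,1), (2,1), (3,1), (4,1), (5,1), (6,1), each with probability 1/36.
E[max(U, V) | V = 1] = (1 + 2 + 3 + 4 + 5 + 6) / 6 = 7/2.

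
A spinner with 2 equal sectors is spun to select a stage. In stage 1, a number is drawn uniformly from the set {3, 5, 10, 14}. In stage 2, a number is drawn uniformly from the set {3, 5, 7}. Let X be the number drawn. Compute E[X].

E[X | stage 1] = (3+5+10+14)/4 = 8.
E[X | stage 2] = (3+5+7)/3 = 5.
By the law of total expectation,
E[X] = (1/2)·(8) + (1/2)·(5) = 13/2.

13/2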